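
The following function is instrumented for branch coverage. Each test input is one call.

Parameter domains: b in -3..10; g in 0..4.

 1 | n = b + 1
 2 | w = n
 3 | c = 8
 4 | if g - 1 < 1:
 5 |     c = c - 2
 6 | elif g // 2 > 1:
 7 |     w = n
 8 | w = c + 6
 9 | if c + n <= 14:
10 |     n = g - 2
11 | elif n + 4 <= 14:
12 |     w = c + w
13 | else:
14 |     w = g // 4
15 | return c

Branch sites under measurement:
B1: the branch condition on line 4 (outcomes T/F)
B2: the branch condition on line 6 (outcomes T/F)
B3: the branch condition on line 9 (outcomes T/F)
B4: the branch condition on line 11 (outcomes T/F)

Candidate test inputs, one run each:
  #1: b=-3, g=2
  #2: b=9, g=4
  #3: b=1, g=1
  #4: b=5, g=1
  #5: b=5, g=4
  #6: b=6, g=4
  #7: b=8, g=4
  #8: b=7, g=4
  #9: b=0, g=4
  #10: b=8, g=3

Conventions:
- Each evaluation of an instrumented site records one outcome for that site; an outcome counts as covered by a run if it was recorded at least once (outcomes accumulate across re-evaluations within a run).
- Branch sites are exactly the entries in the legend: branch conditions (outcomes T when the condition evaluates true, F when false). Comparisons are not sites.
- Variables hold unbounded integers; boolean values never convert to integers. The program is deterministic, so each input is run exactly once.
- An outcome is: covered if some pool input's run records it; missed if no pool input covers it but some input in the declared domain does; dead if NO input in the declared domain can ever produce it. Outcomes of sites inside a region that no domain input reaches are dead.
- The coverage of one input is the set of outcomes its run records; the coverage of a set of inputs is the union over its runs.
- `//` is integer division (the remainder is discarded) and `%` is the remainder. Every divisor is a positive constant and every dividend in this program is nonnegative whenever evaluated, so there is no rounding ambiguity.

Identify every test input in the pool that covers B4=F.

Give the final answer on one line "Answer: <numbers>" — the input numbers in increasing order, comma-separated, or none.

input #1 (b=-3, g=2): never hits B4=F
input #2 (b=9, g=4): never hits B4=F
input #3 (b=1, g=1): never hits B4=F
input #4 (b=5, g=1): never hits B4=F
input #5 (b=5, g=4): never hits B4=F
input #6 (b=6, g=4): never hits B4=F
input #7 (b=8, g=4): never hits B4=F
input #8 (b=7, g=4): never hits B4=F
input #9 (b=0, g=4): never hits B4=F
input #10 (b=8, g=3): never hits B4=F

Answer: none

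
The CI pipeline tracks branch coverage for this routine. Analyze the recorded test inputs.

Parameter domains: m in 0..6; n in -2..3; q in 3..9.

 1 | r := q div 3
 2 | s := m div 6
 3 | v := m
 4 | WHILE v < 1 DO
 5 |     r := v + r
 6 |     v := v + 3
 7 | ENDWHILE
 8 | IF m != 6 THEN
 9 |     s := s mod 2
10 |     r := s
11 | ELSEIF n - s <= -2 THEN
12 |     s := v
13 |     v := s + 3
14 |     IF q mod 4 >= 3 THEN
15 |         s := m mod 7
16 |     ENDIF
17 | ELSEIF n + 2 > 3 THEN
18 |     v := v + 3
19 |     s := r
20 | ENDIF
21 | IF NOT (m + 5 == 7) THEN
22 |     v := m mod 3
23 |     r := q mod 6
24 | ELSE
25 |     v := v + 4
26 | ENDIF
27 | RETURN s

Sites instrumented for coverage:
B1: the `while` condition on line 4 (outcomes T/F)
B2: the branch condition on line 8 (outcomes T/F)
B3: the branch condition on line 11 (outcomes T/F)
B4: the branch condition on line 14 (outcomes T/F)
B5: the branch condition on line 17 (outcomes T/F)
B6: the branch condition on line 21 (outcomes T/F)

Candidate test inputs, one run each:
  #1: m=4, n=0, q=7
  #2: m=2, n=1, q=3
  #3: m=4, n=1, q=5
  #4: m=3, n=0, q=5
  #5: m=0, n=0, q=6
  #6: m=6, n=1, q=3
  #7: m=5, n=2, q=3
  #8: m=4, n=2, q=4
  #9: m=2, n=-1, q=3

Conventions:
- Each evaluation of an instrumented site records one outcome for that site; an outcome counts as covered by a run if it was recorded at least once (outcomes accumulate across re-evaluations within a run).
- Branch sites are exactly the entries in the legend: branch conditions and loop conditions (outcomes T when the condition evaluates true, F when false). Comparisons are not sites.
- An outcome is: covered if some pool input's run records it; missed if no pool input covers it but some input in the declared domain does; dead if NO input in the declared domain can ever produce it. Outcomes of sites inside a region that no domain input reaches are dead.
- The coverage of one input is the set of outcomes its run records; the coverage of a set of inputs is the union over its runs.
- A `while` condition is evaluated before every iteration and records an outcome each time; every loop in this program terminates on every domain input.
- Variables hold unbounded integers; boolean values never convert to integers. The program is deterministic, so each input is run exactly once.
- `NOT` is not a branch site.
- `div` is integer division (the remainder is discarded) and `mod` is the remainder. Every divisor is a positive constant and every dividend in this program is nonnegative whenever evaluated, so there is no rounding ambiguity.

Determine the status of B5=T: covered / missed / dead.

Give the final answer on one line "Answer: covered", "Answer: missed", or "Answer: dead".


no pool input records B5=T
but domain input (m=6, n=2, q=3) does record it -> reachable, so missed
Answer: missed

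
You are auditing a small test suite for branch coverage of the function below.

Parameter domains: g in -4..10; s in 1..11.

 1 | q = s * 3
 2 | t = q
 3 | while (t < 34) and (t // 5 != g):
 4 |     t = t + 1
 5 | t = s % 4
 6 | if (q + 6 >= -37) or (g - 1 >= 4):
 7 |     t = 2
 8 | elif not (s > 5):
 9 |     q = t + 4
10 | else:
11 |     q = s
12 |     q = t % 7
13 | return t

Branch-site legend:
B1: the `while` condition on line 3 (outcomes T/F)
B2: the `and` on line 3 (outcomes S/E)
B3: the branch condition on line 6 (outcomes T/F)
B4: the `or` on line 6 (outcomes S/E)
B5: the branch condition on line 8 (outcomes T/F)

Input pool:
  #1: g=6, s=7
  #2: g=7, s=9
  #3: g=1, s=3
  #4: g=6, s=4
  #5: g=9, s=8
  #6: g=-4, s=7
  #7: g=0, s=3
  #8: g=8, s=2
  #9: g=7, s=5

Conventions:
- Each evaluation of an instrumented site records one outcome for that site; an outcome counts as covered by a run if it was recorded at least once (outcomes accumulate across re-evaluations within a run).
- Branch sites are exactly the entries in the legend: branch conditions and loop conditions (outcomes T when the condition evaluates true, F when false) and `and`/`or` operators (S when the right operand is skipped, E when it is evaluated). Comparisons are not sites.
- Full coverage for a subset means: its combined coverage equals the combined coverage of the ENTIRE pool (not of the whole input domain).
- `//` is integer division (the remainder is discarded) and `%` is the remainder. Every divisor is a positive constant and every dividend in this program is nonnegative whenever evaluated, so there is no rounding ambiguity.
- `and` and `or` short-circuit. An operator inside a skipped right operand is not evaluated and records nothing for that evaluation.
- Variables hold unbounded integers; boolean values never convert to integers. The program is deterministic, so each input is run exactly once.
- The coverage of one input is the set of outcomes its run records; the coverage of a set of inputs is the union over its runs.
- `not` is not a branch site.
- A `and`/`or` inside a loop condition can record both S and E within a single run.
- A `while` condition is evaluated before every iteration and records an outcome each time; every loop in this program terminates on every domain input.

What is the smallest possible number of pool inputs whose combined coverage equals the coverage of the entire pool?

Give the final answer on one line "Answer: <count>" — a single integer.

input #1, g=6, s=7: events B2->E, B1->T, B2->E, B1->T, B2->E, B1->T, B2->E, B1->T, B2->E, B1->T, B2->E, B1->T, B2->E, B1->T, ...; outcomes B1=T, B1=F, B2=E, B3=T, B4=S
input #2, g=7, s=9: events B2->E, B1->T, B2->E, B1->T, B2->E, B1->T, B2->E, B1->T, B2->E, B1->T, B2->E, B1->T, B2->E, B1->T, ...; outcomes B1=T, B1=F, B2=S, B2=E, B3=T, B4=S
input #3, g=1, s=3: events B2->E, B1->F, B4->S, B3->T; outcomes B1=F, B2=E, B3=T, B4=S
input #4, g=6, s=4: events B2->E, B1->T, B2->E, B1->T, B2->E, B1->T, B2->E, B1->T, B2->E, B1->T, B2->E, B1->T, B2->E, B1->T, ...; outcomes B1=T, B1=F, B2=E, B3=T, B4=S
input #5, g=9, s=8: events B2->E, B1->T, B2->E, B1->T, B2->E, B1->T, B2->E, B1->T, B2->E, B1->T, B2->E, B1->T, B2->E, B1->T, ...; outcomes B1=T, B1=F, B2=S, B2=E, B3=T, B4=S
input #6, g=-4, s=7: events B2->E, B1->T, B2->E, B1->T, B2->E, B1->T, B2->E, B1->T, B2->E, B1->T, B2->E, B1->T, B2->E, B1->T, ...; outcomes B1=T, B1=F, B2=S, B2=E, B3=T, B4=S
input #7, g=0, s=3: events B2->E, B1->T, B2->E, B1->T, B2->E, B1->T, B2->E, B1->T, B2->E, B1->T, B2->E, B1->T, B2->E, B1->T, ...; outcomes B1=T, B1=F, B2=S, B2=E, B3=T, B4=S
input #8, g=8, s=2: events B2->E, B1->T, B2->E, B1->T, B2->E, B1->T, B2->E, B1->T, B2->E, B1->T, B2->E, B1->T, B2->E, B1->T, ...; outcomes B1=T, B1=F, B2=S, B2=E, B3=T, B4=S
input #9, g=7, s=5: events B2->E, B1->T, B2->E, B1->T, B2->E, B1->T, B2->E, B1->T, B2->E, B1->T, B2->E, B1->T, B2->E, B1->T, ...; outcomes B1=T, B1=F, B2=S, B2=E, B3=T, B4=S
together the pool reaches 6 outcomes: B1=T, B1=F, B2=S, B2=E, B3=T, B4=S
inputs {2} (size 1) cover everything; no size-1 subset with a lexicographically smaller index list covers all 6

Answer: 1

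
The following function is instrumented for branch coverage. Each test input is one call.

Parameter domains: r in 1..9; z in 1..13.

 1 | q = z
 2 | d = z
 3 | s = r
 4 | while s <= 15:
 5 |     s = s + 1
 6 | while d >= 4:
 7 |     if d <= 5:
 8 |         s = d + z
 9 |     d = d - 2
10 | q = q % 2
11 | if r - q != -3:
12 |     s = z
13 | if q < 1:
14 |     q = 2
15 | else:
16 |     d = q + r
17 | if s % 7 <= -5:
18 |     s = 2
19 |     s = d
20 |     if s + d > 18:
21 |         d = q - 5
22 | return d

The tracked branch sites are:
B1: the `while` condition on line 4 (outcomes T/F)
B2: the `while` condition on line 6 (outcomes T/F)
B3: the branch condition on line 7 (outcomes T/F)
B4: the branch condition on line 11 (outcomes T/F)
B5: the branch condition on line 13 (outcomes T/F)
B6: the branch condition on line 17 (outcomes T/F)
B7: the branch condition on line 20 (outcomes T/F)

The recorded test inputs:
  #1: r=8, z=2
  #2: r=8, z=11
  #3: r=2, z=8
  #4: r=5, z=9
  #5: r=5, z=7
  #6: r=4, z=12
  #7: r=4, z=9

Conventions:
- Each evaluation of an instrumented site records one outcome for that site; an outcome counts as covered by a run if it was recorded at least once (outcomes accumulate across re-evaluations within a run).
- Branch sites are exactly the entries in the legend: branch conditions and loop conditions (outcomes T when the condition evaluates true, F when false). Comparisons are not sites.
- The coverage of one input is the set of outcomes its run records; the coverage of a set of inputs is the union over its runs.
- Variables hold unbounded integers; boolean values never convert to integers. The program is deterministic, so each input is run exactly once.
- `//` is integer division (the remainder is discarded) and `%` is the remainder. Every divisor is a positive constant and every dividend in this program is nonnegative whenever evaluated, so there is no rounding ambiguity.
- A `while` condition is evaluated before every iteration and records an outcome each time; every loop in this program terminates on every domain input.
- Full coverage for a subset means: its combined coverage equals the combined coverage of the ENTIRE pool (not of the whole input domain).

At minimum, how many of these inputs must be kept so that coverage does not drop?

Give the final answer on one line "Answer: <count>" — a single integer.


#1 (r=8, z=2) -> covered: B1=T, B1=F, B2=F, B4=T, B5=T, B6=F
#2 (r=8, z=11) -> covered: B1=T, B1=F, B2=T, B2=F, B3=T, B3=F, B4=T, B5=F, B6=F
#3 (r=2, z=8) -> covered: B1=T, B1=F, B2=T, B2=F, B3=T, B3=F, B4=T, B5=T, B6=F
#4 (r=5, z=9) -> covered: B1=T, B1=F, B2=T, B2=F, B3=T, B3=F, B4=T, B5=F, B6=F
#5 (r=5, z=7) -> covered: B1=T, B1=F, B2=T, B2=F, B3=T, B3=F, B4=T, B5=F, B6=F
#6 (r=4, z=12) -> covered: B1=T, B1=F, B2=T, B2=F, B3=T, B3=F, B4=T, B5=T, B6=F
#7 (r=4, z=9) -> covered: B1=T, B1=F, B2=T, B2=F, B3=T, B3=F, B4=T, B5=F, B6=F
together the pool reaches 10 outcomes: B1=T, B1=F, B2=T, B2=F, B3=T, B3=F, B4=T, B5=T, B5=F, B6=F
no size-1 subset reaches all 10 outcomes (best union: 9/10)
size 2: inputs {1, 2} cover all 10 outcomes, and no lexicographically smaller subset of this size does
Answer: 2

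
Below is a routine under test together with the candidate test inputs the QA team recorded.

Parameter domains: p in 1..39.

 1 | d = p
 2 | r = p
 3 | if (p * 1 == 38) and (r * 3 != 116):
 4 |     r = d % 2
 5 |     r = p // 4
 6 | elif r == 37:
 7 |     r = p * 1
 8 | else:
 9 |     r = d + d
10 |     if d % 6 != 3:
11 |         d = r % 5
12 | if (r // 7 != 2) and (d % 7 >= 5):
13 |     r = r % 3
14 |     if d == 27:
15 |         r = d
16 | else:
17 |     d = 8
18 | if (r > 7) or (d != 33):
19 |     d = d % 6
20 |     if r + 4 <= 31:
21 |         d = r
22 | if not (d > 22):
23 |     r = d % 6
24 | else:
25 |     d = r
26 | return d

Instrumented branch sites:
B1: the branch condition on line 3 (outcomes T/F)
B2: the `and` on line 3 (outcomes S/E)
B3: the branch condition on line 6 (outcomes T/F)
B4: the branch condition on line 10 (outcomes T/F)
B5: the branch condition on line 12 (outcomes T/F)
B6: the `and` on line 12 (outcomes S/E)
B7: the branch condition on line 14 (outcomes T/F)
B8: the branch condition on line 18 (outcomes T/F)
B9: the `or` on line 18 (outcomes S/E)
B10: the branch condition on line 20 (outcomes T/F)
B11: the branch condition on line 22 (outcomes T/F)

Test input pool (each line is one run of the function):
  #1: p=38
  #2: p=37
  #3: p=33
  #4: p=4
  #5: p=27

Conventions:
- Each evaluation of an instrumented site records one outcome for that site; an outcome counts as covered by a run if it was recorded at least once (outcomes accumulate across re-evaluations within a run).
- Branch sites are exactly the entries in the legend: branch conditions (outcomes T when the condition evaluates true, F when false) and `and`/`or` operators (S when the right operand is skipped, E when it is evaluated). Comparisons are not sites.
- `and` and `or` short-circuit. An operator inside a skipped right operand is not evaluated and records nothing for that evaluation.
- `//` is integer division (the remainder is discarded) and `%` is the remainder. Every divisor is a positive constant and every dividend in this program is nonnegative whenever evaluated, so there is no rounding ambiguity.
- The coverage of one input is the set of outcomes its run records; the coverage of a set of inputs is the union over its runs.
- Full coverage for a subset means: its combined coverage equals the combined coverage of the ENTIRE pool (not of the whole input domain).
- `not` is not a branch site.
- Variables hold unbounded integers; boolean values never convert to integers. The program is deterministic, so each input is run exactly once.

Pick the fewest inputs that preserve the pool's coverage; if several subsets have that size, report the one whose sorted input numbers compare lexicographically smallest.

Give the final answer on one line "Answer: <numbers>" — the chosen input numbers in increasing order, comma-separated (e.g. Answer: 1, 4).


#1 (p=38) -> covered: B1=T, B2=E, B5=F, B6=E, B8=T, B9=S, B10=T, B11=T
#2 (p=37) -> covered: B1=F, B2=S, B3=T, B5=F, B6=E, B8=T, B9=S, B10=F, B11=T
#3 (p=33) -> covered: B1=F, B2=S, B3=F, B4=F, B5=T, B6=E, B7=F, B8=F, B9=E, B11=F
#4 (p=4) -> covered: B1=F, B2=S, B3=F, B4=T, B5=F, B6=E, B8=T, B9=S, B10=T, B11=T
#5 (p=27) -> covered: B1=F, B2=S, B3=F, B4=F, B5=T, B6=E, B7=T, B8=T, B9=S, B10=T, B11=F
the full pool covers 21 outcomes: B1=T, B1=F, B2=S, B2=E, B3=T, B3=F, B4=T, B4=F, B5=T, B5=F, B6=E, B7=T, B7=F, B8=T, B8=F, B9=S, B9=E, B10=T, B10=F, B11=T, B11=F
every size-1 subset falls short of the 21 outcomes (best: 11/21)
every size-2 subset falls short of the 21 outcomes (best: 17/21)
every size-3 subset falls short of the 21 outcomes (best: 19/21)
every size-4 subset falls short of the 21 outcomes (best: 20/21)
the canonical winner is {1, 2, 3, 4, 5}: size 5, full 21-outcome coverage, earliest index list among size-5 covers
Answer: 1, 2, 3, 4, 5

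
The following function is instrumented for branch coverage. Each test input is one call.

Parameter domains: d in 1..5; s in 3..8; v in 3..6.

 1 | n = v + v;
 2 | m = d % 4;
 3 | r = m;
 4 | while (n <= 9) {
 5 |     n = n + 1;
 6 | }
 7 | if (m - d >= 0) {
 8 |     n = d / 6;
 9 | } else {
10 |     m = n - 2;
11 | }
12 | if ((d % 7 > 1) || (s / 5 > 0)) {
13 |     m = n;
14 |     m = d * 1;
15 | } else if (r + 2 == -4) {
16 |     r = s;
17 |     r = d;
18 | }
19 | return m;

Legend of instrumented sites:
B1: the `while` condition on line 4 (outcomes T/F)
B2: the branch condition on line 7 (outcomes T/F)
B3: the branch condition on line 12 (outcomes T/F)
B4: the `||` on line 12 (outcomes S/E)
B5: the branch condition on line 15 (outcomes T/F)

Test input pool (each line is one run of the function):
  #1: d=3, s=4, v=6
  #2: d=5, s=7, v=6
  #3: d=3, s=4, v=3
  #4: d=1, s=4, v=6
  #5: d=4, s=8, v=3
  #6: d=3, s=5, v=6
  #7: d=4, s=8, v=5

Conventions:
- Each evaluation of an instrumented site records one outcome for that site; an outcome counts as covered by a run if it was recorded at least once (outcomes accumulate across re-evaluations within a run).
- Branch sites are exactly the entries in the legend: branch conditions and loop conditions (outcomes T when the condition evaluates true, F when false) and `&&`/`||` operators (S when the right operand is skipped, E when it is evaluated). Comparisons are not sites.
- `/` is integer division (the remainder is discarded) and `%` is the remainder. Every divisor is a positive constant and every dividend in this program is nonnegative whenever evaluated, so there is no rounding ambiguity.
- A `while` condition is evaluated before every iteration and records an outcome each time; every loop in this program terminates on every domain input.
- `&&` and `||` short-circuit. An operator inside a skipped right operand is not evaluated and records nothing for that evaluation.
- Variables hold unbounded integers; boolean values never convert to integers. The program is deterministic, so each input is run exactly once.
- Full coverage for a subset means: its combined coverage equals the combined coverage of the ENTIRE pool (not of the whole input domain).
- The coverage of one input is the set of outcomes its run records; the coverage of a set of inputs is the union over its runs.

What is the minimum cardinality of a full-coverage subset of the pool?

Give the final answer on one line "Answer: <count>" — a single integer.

input #1 (d=3, s=4, v=6): events B1->F, B2->T, B4->S, B3->T; covers B1=F, B2=T, B3=T, B4=S
input #2 (d=5, s=7, v=6): events B1->F, B2->F, B4->S, B3->T; covers B1=F, B2=F, B3=T, B4=S
input #3 (d=3, s=4, v=3): events B1->T, B1->T, B1->T, B1->T, B1->F, B2->T, B4->S, B3->T; covers B1=T, B1=F, B2=T, B3=T, B4=S
input #4 (d=1, s=4, v=6): events B1->F, B2->T, B4->E, B3->F, B5->F; covers B1=F, B2=T, B3=F, B4=E, B5=F
input #5 (d=4, s=8, v=3): events B1->T, B1->T, B1->T, B1->T, B1->F, B2->F, B4->S, B3->T; covers B1=T, B1=F, B2=F, B3=T, B4=S
input #6 (d=3, s=5, v=6): events B1->F, B2->T, B4->S, B3->T; covers B1=F, B2=T, B3=T, B4=S
input #7 (d=4, s=8, v=5): events B1->F, B2->F, B4->S, B3->T; covers B1=F, B2=F, B3=T, B4=S
pool-wide coverage (9 outcomes): B1=T, B1=F, B2=T, B2=F, B3=T, B3=F, B4=S, B4=E, B5=F
every size-1 subset falls short of the 9 outcomes (best: 5/9)
at size 2, {4, 5} reaches all 9 outcomes; every lexicographically earlier size-2 subset fails

Answer: 2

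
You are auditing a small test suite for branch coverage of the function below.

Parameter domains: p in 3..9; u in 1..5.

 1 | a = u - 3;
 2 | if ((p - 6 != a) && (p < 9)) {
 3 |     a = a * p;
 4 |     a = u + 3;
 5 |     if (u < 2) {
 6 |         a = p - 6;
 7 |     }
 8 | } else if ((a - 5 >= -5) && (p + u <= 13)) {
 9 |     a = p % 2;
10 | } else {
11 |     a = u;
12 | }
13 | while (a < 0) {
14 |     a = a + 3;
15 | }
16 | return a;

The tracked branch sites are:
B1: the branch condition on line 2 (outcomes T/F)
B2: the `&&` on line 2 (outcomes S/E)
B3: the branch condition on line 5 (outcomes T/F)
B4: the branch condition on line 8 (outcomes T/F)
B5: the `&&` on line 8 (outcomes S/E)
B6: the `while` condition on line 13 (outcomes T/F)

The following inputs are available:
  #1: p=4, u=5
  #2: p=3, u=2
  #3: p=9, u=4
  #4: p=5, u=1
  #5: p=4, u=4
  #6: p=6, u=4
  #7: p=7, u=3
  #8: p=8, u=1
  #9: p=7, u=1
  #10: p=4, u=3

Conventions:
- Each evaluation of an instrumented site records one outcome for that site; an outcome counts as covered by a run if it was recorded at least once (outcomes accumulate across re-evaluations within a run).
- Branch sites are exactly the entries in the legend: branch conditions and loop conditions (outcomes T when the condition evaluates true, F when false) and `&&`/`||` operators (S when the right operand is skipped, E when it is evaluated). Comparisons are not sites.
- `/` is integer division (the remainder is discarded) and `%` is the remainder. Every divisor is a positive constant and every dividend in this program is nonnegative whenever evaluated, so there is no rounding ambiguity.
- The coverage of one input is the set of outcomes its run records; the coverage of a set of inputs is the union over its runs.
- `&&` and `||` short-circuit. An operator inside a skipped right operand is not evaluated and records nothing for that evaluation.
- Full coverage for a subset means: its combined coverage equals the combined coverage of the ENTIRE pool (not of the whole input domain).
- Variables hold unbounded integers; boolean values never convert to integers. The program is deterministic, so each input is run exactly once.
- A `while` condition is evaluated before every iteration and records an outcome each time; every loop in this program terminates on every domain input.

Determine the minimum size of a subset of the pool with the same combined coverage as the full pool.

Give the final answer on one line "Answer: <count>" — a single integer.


run #1 (p=4, u=5) runs B2->E, B1->T, B3->F, B6->F; records B1=T, B2=E, B3=F, B6=F
run #2 (p=3, u=2) runs B2->E, B1->T, B3->F, B6->F; records B1=T, B2=E, B3=F, B6=F
run #3 (p=9, u=4) runs B2->E, B1->F, B5->E, B4->T, B6->F; records B1=F, B2=E, B4=T, B5=E, B6=F
run #4 (p=5, u=1) runs B2->E, B1->T, B3->T, B6->T, B6->F; records B1=T, B2=E, B3=T, B6=T, B6=F
run #5 (p=4, u=4) runs B2->E, B1->T, B3->F, B6->F; records B1=T, B2=E, B3=F, B6=F
run #6 (p=6, u=4) runs B2->E, B1->T, B3->F, B6->F; records B1=T, B2=E, B3=F, B6=F
run #7 (p=7, u=3) runs B2->E, B1->T, B3->F, B6->F; records B1=T, B2=E, B3=F, B6=F
run #8 (p=8, u=1) runs B2->E, B1->T, B3->T, B6->F; records B1=T, B2=E, B3=T, B6=F
run #9 (p=7, u=1) runs B2->E, B1->T, B3->T, B6->F; records B1=T, B2=E, B3=T, B6=F
run #10 (p=4, u=3) runs B2->E, B1->T, B3->F, B6->F; records B1=T, B2=E, B3=F, B6=F
pool-wide coverage (9 outcomes): B1=T, B1=F, B2=E, B3=T, B3=F, B4=T, B5=E, B6=T, B6=F
checked all size-1 subsets: none covers 9 outcomes (max 5/9)
checked all size-2 subsets: none covers 9 outcomes (max 8/9)
the canonical winner is {1, 3, 4}: size 3, full 9-outcome coverage, earliest index list among size-3 covers
Answer: 3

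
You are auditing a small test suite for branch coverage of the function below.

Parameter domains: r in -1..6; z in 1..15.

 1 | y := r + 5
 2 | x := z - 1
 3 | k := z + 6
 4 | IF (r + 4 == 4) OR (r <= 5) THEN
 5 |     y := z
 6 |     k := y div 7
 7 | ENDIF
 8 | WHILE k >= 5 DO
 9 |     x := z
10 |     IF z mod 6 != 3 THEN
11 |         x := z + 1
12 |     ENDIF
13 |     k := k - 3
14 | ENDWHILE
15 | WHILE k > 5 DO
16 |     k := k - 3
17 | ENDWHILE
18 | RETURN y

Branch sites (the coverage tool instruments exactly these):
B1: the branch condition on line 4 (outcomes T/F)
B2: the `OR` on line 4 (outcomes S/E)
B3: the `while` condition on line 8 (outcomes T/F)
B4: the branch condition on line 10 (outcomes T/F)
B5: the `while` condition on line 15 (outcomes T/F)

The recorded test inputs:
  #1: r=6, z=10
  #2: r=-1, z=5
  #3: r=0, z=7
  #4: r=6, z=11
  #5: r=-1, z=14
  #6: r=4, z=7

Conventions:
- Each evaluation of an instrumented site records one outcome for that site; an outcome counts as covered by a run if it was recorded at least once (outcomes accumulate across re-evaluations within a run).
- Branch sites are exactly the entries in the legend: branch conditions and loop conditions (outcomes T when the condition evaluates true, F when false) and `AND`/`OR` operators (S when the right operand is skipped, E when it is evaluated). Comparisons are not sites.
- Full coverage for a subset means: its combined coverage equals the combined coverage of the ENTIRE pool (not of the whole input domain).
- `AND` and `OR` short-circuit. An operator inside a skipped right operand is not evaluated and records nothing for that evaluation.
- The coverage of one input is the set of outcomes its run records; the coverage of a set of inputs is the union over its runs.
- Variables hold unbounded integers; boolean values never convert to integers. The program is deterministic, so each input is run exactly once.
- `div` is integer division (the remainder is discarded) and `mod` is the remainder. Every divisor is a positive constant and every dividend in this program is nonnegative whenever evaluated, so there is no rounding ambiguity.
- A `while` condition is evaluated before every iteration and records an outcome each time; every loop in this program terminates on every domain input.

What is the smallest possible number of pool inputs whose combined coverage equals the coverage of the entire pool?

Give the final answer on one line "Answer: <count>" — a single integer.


input #1 (r=6, z=10): covers B1=F, B2=E, B3=T, B3=F, B4=T, B5=F
input #2 (r=-1, z=5): covers B1=T, B2=E, B3=F, B5=F
input #3 (r=0, z=7): covers B1=T, B2=S, B3=F, B5=F
input #4 (r=6, z=11): covers B1=F, B2=E, B3=T, B3=F, B4=T, B5=F
input #5 (r=-1, z=14): covers B1=T, B2=E, B3=F, B5=F
input #6 (r=4, z=7): covers B1=T, B2=E, B3=F, B5=F
together the pool reaches 8 outcomes: B1=T, B1=F, B2=S, B2=E, B3=T, B3=F, B4=T, B5=F
every size-1 subset falls short of the 8 outcomes (best: 6/8)
the canonical winner is {1, 3}: size 2, full 8-outcome coverage, earliest index list among size-2 covers
Answer: 2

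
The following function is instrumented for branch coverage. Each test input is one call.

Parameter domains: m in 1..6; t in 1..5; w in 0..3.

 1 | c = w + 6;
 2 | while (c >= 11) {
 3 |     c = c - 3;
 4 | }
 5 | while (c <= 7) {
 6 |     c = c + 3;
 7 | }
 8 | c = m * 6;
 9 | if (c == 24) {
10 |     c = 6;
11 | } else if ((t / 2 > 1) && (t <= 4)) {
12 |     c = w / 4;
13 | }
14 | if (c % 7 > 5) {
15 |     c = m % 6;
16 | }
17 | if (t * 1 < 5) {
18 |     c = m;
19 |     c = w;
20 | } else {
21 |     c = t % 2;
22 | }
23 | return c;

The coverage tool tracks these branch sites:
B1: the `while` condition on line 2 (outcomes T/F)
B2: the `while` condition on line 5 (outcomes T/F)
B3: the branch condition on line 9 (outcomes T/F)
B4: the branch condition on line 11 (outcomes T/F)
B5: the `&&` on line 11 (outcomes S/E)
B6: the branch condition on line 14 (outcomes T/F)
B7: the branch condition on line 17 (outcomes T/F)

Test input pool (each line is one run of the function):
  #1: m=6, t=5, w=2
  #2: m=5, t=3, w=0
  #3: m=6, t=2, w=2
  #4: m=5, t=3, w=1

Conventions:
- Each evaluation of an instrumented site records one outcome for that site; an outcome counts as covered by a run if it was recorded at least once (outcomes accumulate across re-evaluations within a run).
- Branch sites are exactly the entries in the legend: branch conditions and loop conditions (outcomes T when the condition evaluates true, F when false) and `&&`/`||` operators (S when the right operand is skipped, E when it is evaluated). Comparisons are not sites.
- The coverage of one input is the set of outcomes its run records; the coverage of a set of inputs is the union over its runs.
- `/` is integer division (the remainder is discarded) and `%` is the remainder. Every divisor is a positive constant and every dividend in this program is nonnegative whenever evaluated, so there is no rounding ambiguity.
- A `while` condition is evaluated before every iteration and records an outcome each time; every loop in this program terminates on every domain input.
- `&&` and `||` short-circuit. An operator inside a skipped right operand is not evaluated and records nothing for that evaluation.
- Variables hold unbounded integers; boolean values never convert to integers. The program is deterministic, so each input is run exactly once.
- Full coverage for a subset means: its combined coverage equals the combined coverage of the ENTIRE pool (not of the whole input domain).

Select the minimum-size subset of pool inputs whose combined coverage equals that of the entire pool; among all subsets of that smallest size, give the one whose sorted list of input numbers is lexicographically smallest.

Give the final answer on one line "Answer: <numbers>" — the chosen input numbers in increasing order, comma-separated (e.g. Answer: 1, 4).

test 1 (m=6, t=5, w=2) hits B1=F, B2=F, B3=F, B4=F, B5=E, B6=F, B7=F
test 2 (m=5, t=3, w=0) hits B1=F, B2=T, B2=F, B3=F, B4=F, B5=S, B6=F, B7=T
test 3 (m=6, t=2, w=2) hits B1=F, B2=F, B3=F, B4=F, B5=S, B6=F, B7=T
test 4 (m=5, t=3, w=1) hits B1=F, B2=T, B2=F, B3=F, B4=F, B5=S, B6=F, B7=T
together the pool reaches 10 outcomes: B1=F, B2=T, B2=F, B3=F, B4=F, B5=S, B5=E, B6=F, B7=T, B7=F
checked all size-1 subsets: none covers 10 outcomes (max 8/10)
at size 2, {1, 2} reaches all 10 outcomes; every lexicographically earlier size-2 subset fails

Answer: 1, 2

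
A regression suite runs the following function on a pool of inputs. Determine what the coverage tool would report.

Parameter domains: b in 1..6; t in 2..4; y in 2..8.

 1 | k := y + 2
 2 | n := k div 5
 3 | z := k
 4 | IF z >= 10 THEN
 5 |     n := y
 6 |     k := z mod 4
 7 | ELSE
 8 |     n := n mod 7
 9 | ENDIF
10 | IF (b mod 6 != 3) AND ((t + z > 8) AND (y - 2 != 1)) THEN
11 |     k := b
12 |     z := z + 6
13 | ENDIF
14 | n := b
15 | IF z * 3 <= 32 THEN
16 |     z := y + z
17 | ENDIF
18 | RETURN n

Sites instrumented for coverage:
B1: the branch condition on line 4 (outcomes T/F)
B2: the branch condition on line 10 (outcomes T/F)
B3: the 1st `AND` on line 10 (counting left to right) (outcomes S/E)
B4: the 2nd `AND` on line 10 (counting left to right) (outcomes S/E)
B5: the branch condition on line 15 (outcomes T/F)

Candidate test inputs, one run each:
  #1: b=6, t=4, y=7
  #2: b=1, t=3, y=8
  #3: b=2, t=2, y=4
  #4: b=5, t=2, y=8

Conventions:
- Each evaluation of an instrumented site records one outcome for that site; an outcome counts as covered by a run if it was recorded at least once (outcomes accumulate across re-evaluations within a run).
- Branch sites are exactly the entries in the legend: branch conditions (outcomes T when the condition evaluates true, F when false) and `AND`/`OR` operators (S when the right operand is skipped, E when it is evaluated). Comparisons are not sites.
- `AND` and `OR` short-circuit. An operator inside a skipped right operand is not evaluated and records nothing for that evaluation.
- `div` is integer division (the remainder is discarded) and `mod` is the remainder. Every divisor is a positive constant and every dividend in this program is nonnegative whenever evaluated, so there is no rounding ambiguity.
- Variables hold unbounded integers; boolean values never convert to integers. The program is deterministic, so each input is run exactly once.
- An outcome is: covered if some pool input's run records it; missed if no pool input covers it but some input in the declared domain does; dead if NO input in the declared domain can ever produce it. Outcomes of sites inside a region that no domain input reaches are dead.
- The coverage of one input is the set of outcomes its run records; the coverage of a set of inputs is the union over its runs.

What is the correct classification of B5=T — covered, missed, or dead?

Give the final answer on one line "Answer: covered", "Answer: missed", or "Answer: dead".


B5=T is recorded by pool input(s) 3 -> covered
Answer: covered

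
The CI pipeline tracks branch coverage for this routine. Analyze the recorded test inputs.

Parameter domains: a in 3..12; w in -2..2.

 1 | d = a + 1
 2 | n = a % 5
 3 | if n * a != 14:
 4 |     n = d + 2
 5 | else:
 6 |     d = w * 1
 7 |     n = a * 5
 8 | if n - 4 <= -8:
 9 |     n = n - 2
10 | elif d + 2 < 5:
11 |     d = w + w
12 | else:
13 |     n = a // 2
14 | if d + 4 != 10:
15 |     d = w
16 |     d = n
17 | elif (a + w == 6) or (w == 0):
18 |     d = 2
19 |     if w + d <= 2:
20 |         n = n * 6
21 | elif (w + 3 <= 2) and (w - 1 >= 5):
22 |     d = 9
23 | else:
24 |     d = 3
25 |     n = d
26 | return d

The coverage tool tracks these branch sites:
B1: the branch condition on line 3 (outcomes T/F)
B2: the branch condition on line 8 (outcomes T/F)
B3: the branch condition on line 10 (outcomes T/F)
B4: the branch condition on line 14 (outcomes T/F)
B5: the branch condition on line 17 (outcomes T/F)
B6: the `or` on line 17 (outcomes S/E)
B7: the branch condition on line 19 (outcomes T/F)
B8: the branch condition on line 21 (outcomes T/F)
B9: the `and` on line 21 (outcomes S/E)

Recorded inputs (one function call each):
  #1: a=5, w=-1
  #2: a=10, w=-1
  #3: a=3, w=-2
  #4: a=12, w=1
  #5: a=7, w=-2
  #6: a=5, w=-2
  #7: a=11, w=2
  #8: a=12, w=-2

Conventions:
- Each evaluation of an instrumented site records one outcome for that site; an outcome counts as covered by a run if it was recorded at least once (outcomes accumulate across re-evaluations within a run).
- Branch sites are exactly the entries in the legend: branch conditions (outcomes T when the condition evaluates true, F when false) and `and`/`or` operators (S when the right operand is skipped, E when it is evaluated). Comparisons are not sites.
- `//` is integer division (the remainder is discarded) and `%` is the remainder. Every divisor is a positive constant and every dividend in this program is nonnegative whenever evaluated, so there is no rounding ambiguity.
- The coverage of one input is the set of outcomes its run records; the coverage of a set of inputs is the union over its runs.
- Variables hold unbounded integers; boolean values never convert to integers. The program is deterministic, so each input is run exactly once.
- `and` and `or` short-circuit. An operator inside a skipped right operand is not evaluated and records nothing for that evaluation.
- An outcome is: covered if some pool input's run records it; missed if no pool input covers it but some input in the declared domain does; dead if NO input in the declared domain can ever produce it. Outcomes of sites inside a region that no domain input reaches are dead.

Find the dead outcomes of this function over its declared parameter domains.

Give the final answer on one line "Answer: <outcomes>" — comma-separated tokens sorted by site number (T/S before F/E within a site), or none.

sweeping the full domain (50 inputs) for each outcome:
  B2=T: never recorded by any domain input -> dead
  B8=T: never recorded by any domain input -> dead
  reachable outcomes have witnesses, e.g. B1=T (e.g. a=3, w=-2), B1=F (e.g. a=7, w=-2), B2=F (e.g. a=3, w=-2), B3=T (e.g. a=7, w=-2)

Answer: B2=T, B8=T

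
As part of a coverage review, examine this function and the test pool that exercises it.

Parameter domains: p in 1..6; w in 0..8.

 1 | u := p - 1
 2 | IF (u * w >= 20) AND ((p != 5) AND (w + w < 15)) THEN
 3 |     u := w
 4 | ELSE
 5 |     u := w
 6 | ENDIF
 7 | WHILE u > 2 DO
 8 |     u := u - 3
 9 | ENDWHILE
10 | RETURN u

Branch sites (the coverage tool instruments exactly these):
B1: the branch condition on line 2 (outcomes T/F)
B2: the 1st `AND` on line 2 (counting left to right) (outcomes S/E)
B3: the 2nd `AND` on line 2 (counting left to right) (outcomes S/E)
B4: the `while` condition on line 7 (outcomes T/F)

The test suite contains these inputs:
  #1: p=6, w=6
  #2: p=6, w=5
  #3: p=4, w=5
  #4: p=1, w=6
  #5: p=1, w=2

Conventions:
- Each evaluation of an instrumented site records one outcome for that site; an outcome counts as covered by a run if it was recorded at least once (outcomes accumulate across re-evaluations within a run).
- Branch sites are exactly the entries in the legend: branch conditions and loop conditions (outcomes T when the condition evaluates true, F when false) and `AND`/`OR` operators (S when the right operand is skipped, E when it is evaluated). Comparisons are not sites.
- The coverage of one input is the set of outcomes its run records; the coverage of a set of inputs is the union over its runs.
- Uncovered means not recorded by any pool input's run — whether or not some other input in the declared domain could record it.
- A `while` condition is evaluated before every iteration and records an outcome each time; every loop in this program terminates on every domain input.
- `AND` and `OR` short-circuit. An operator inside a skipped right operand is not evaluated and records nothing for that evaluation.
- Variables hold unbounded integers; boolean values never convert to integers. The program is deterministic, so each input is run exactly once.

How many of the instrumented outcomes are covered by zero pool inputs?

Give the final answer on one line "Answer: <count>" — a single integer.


#1 (p=6, w=6) -> covered: B1=T, B2=E, B3=E, B4=T, B4=F
#2 (p=6, w=5) -> covered: B1=T, B2=E, B3=E, B4=T, B4=F
#3 (p=4, w=5) -> covered: B1=F, B2=S, B4=T, B4=F
#4 (p=1, w=6) -> covered: B1=F, B2=S, B4=T, B4=F
#5 (p=1, w=2) -> covered: B1=F, B2=S, B4=F
union over the pool: B1=T, B1=F, B2=S, B2=E, B3=E, B4=T, B4=F
uncovered (1 of 8): B3=S
Answer: 1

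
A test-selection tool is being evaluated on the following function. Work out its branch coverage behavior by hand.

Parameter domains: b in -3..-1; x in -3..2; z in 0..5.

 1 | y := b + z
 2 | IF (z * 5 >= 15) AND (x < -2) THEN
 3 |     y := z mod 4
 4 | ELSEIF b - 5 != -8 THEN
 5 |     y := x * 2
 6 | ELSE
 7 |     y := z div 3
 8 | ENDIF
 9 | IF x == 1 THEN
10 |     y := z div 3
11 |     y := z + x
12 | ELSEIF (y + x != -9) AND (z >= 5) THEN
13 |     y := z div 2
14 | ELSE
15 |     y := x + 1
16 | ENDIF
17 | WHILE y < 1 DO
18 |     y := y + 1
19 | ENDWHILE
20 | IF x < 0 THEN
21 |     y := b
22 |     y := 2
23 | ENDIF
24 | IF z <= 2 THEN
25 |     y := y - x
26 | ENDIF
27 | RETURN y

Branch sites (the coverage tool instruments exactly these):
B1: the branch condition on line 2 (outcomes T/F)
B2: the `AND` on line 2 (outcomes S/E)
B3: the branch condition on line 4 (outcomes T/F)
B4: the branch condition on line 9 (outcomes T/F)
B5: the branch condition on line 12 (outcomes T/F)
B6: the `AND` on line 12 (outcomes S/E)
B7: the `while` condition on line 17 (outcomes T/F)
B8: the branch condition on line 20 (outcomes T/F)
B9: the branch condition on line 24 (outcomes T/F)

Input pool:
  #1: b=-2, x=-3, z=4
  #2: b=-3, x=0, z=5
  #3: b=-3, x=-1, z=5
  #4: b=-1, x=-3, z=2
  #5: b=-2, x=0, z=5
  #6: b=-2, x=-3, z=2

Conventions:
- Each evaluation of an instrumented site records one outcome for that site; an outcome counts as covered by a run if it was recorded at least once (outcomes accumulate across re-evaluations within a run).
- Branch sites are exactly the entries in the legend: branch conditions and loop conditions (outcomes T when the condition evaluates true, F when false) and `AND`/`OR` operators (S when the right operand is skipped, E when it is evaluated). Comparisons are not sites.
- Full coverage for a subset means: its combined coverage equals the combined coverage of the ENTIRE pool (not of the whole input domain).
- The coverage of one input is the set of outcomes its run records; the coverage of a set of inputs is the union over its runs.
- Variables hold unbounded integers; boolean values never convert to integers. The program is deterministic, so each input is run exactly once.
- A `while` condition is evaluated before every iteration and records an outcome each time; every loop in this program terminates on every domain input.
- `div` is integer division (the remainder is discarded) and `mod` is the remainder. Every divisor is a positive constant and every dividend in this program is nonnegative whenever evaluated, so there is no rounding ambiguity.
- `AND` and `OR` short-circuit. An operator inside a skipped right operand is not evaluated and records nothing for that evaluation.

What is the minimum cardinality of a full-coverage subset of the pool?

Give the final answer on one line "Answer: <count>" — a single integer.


#1 (b=-2, x=-3, z=4) -> covered: B1=T, B2=E, B4=F, B5=F, B6=E, B7=T, B7=F, B8=T, B9=F
#2 (b=-3, x=0, z=5) -> covered: B1=F, B2=E, B3=F, B4=F, B5=T, B6=E, B7=F, B8=F, B9=F
#3 (b=-3, x=-1, z=5) -> covered: B1=F, B2=E, B3=F, B4=F, B5=T, B6=E, B7=F, B8=T, B9=F
#4 (b=-1, x=-3, z=2) -> covered: B1=F, B2=S, B3=T, B4=F, B5=F, B6=S, B7=T, B7=F, B8=T, B9=T
#5 (b=-2, x=0, z=5) -> covered: B1=F, B2=E, B3=T, B4=F, B5=T, B6=E, B7=F, B8=F, B9=F
#6 (b=-2, x=-3, z=2) -> covered: B1=F, B2=S, B3=T, B4=F, B5=F, B6=S, B7=T, B7=F, B8=T, B9=T
the full pool covers 17 outcomes: B1=T, B1=F, B2=S, B2=E, B3=T, B3=F, B4=F, B5=T, B5=F, B6=S, B6=E, B7=T, B7=F, B8=T, B8=F, B9=T, B9=F
every size-1 subset falls short of the 17 outcomes (best: 10/17)
every size-2 subset falls short of the 17 outcomes (best: 16/17)
inputs {1, 2, 4} (size 3) cover everything; no size-3 subset with a lexicographically smaller index list covers all 17
Answer: 3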